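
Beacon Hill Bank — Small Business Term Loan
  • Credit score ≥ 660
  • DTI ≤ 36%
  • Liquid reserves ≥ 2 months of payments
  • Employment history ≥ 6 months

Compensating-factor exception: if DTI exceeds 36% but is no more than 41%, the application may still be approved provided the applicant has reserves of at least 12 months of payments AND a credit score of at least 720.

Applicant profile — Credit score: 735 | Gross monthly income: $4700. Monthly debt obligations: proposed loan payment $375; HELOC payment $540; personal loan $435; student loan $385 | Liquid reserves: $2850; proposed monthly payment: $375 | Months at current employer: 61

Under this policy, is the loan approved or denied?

Denied

Credit score 735 ≥ 660 (meets base)
Total debts = (375 + 540 + 435 + 385) = 1,735. DTI: 1,735 ÷ 4,700 = 36.9%, over the 36% base limit.
Reserves: 2,850 ÷ 375 = 7.6 months (meets 2-month minimum)
Employment 61 ≥ 6 months
DTI 36.9% is within the 36%–41% exception band; checking compensating factors.
Override check — reserves: 7.6 mo (short of 12); score: 735 (ok).
Override conditions not both satisfied; exception does not apply.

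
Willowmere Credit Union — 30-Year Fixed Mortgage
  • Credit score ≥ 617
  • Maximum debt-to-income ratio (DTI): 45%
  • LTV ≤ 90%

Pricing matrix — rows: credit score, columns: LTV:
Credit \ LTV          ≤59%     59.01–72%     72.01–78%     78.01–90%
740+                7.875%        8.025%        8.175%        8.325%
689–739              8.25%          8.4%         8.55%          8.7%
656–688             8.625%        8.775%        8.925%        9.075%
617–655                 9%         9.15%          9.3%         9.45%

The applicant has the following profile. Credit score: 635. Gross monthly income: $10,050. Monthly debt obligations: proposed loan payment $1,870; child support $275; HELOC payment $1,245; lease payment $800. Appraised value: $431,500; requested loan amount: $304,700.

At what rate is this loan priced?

Credit score 635 ≥ 617; Total monthly debts = (1,870 + 275 + 1,245 + 800) = 4,190. Debt-to-income = 4,190/10,050 = 41.7% — meets 45% limit
LTV: 304,700 ÷ 431,500 = 70.6%, within 90% cap
Row: 635 falls in 617–655. Column: 70.6% falls in 59.01–72%. Rate = 9.15%.

9.15%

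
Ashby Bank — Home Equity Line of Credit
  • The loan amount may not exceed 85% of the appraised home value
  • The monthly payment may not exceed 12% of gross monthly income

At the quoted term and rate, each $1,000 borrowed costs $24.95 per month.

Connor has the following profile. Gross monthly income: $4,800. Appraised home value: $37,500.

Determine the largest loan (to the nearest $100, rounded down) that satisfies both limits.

Payment cap: 12% × $4,800 = $576/month.
At $24.95 per $1,000, that supports 576/24.95 × 1,000 ≈ $23,086 → $23,000.
LTV cap: 85% × $37,500 = $31,875 → $31,800.
Binding constraint: payment-to-income.

$23,000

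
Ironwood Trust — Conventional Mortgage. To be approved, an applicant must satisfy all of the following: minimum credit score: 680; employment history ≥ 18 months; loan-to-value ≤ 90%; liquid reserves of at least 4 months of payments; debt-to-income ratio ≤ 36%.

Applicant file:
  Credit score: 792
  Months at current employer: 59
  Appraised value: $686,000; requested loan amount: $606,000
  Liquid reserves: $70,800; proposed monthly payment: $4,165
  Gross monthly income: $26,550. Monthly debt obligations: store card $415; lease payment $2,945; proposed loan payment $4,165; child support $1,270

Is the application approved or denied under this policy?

Credit score 792 ≥ 680 (meets)
Employment 59 ≥ 18 months
Loan-to-value = 606,000/686,000 = 88.3% — pass (90% max)
Reserves = 70,800/4,165 = 17.0 months ≥ 4
Total monthly debts = (415 + 2,945 + 4,165 + 1,270) = 8,795. DTI = 8,795/26,550 = 33.1% ≤ 36%
All criteria satisfied.

Approved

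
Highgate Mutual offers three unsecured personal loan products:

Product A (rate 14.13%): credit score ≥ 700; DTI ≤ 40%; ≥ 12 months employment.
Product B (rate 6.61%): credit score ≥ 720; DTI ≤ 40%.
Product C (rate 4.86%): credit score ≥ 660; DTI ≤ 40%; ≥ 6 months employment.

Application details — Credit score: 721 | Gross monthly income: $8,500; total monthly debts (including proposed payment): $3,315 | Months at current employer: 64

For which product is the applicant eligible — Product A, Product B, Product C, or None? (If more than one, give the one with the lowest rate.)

Product C

DTI = 3,315/8,500 = 39%.
Product A: score 721 ≥ 700; DTI 39% ≤ 40%; employment 64 ≥ 12 mo → qualifies.
Product B: score 721 ≥ 720; DTI 39% ≤ 40% → qualifies.
Product C: score 721 ≥ 660; DTI 39% ≤ 40%; employment 64 ≥ 6 mo → qualifies.
Qualifying: Product A, Product B, Product C. Lowest rate is 4.86% → Product C.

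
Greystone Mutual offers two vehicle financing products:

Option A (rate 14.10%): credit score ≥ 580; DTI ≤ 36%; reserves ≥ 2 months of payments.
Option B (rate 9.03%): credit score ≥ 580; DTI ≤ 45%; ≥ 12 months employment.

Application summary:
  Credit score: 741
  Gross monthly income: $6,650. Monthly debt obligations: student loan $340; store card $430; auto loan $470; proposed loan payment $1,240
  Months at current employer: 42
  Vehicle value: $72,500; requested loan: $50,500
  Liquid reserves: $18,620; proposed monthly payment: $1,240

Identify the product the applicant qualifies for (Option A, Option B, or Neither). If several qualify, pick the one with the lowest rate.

Total debts = (340 + 430 + 470 + 1,240) = 2,480; DTI = 2,480/6,650 = 37.3%.
LTV = 50,500/72,500 = 69.7%.
Reserves = 18,620/1,240 = 15.0 months.
Option A: score 741 ≥ 580; DTI 37.3% > 36%; reserves 15.0 ≥ 2 mo → does not qualify.
Option B: score 741 ≥ 580; DTI 37.3% ≤ 45%; employment 42 ≥ 12 mo → qualifies.

Option B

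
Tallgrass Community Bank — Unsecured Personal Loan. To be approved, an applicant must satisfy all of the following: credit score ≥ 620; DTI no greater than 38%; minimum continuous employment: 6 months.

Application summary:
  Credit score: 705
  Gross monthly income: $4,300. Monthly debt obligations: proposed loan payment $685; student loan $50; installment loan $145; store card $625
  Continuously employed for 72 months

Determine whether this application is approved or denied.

Approved

Credit score 705 ≥ 620 (meets)
Total monthly debts = (685 + 50 + 145 + 625) = 1,505. DTI = 1,505/4,300 = 35% ≤ 38%
Employment 72 ≥ 6 months
All criteria satisfied.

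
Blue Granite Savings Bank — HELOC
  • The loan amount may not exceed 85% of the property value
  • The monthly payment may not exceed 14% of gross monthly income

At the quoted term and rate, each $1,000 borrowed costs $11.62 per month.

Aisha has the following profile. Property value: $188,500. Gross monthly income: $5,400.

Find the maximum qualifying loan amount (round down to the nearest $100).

Payment cap: 14% × $5,400 = $756/month.
At $11.62 per $1,000, that supports 756/11.62 × 1,000 ≈ $65,060 → $65,000.
LTV cap: 85% × $188,500 = $160,225 → $160,200.
Binding constraint: payment-to-income.

$65,000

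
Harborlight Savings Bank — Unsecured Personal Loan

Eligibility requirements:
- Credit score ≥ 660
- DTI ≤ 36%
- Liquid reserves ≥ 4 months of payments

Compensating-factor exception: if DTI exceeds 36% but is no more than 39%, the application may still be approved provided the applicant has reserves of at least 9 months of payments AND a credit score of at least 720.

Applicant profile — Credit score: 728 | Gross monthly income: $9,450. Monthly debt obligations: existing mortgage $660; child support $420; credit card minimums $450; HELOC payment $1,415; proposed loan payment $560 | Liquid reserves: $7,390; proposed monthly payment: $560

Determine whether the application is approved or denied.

Approved

Credit score 728 ≥ 660 (meets base)
Total debts = (660 + 420 + 450 + 1,415 + 560) = 3,505. DTI: 3,505 ÷ 9,450 = 37.1%, over the 36% base limit.
Reserves: 7,390 ÷ 560 = 13.2 months (meets 4-month minimum)
DTI 37.1% is within the 36%–39% exception band; checking compensating factors.
Reserves 13.2 ≥ 9 months; credit score 728 ≥ 720.
Both override conditions satisfied; DTI exception granted.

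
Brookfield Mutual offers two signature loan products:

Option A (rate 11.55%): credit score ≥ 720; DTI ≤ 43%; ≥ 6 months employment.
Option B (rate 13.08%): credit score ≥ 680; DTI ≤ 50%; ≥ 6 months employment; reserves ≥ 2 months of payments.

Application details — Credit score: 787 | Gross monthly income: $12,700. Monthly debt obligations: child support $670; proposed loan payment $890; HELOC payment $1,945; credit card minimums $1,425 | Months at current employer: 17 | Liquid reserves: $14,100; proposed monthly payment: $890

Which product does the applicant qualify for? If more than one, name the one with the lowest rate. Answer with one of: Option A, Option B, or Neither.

Total debts = (670 + 890 + 1,945 + 1,425) = 4,930; DTI = 4,930/12,700 = 38.8%.
Reserves = 14,100/890 = 15.8 months.
Option A: score 787 ≥ 720; DTI 38.8% ≤ 43%; employment 17 ≥ 6 mo → qualifies.
Option B: score 787 ≥ 680; DTI 38.8% ≤ 50%; employment 17 ≥ 6 mo; reserves 15.8 ≥ 2 mo → qualifies.
Qualifying: Option A, Option B. Lowest rate is 11.55% → Option A.

Option A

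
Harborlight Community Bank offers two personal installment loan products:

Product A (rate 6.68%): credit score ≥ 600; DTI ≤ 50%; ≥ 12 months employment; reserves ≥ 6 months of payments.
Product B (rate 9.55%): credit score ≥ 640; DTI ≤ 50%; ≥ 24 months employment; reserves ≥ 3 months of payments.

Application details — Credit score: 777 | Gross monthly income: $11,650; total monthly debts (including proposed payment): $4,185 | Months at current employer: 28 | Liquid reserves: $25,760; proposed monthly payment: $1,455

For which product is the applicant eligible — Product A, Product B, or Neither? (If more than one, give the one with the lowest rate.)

Product A

DTI = 4,185/11,650 = 35.9%.
Reserves = 25,760/1,455 = 17.7 months.
Product A: score 777 ≥ 600; DTI 35.9% ≤ 50%; employment 28 ≥ 12 mo; reserves 17.7 ≥ 6 mo → qualifies.
Product B: score 777 ≥ 640; DTI 35.9% ≤ 50%; employment 28 ≥ 24 mo; reserves 17.7 ≥ 3 mo → qualifies.
Qualifying: Product A, Product B. Lowest rate is 6.68% → Product A.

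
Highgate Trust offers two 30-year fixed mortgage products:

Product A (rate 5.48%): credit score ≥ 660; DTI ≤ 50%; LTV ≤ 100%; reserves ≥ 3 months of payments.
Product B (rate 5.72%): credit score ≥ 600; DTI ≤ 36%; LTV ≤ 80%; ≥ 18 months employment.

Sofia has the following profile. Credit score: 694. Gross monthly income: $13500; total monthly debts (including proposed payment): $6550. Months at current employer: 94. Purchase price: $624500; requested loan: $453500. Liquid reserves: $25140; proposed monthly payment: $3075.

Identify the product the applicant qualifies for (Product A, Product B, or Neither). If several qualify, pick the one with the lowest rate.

Product A

DTI = 6,550/13,500 = 48.5%.
LTV = 453,500/624,500 = 72.6%.
Reserves = 25,140/3,075 = 8.2 months.
Product A: score 694 ≥ 660; DTI 48.5% ≤ 50%; LTV 72.6% ≤ 100%; reserves 8.2 ≥ 3 mo → qualifies.
Product B: score 694 ≥ 600; DTI 48.5% > 36%; LTV 72.6% ≤ 80%; employment 94 ≥ 18 mo → does not qualify.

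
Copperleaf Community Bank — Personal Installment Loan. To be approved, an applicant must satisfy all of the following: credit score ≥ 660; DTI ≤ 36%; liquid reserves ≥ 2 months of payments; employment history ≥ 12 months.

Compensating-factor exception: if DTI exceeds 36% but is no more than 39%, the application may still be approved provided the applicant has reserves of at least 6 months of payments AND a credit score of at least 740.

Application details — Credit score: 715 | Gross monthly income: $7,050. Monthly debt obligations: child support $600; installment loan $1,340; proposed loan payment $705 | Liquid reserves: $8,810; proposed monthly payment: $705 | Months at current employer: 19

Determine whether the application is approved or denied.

Credit score 715 ≥ 660 (meets base)
Total debts = (600 + 1,340 + 705) = 2,645. DTI = 2,645/7,050 = 37.5% > 36% — standard DTI limit exceeded.
Liquid reserves cover 8,810/705 = 12.5 months — ≥ 2 required
Employment 19 ≥ 12 months
37.5% falls in the override range (36%–39%), so the compensating-factor test applies.
Reserves 12.5 ≥ 6 months; credit score 715 < 740.
Compensating-factor requirement not fully met.

Denied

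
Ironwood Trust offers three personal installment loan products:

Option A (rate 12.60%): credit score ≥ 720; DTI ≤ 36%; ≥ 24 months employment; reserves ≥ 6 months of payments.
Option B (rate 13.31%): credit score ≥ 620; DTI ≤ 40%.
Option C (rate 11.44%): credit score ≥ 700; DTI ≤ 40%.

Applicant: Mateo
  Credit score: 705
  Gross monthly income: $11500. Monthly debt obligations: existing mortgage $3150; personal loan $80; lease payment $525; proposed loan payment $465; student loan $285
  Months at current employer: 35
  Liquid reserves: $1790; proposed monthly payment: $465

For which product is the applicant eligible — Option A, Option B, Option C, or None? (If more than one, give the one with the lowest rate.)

Option C

Total debts = (3,150 + 80 + 525 + 465 + 285) = 4,505; DTI = 4,505/11,500 = 39.2%.
Reserves = 1,790/465 = 3.8 months.
Option A: score 705 < 720; DTI 39.2% > 36%; employment 35 ≥ 24 mo; reserves 3.8 < 6 mo → does not qualify.
Option B: score 705 ≥ 620; DTI 39.2% ≤ 40% → qualifies.
Option C: score 705 ≥ 700; DTI 39.2% ≤ 40% → qualifies.
Qualifying: Option B, Option C. Lowest rate is 11.44% → Option C.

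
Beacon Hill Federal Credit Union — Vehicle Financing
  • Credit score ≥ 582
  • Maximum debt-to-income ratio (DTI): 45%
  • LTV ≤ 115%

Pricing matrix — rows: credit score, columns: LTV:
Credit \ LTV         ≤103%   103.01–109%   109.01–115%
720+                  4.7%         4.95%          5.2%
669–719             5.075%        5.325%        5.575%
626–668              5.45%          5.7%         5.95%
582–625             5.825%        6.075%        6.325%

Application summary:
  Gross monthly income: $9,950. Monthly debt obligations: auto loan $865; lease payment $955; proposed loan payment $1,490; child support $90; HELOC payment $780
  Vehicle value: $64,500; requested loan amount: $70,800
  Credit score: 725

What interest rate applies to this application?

Credit score 725 ≥ 582; Total monthly debts = (865 + 955 + 1,490 + 90 + 780) = 4,180. DTI: 4,180 ÷ 9,950 = 42%, within the 45% cap
Loan-to-value = 70,800/64,500 = 109.8% — pass (115% max)
Credit 725 → row 720+; LTV 109.8% → column 109.01–115%. Grid cell → 5.2%.

5.2%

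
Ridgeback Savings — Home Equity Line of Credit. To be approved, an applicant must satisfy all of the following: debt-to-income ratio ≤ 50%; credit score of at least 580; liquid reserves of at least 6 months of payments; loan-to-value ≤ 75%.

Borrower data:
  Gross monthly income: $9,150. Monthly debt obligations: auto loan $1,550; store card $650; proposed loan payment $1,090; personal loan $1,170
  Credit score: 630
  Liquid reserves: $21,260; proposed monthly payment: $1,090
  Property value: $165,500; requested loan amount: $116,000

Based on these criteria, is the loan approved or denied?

Total monthly debts = (1,550 + 650 + 1,090 + 1,170) = 4,460. DTI: 4,460 ÷ 9,150 = 48.7%, within the 50% cap
Credit score 630 ≥ 580 (meets)
Liquid reserves cover 21,260/1,090 = 19.5 months — ≥ 6 required
LTV: 116,000 ÷ 165,500 = 70.1%, within 75% cap
All criteria satisfied.

Approved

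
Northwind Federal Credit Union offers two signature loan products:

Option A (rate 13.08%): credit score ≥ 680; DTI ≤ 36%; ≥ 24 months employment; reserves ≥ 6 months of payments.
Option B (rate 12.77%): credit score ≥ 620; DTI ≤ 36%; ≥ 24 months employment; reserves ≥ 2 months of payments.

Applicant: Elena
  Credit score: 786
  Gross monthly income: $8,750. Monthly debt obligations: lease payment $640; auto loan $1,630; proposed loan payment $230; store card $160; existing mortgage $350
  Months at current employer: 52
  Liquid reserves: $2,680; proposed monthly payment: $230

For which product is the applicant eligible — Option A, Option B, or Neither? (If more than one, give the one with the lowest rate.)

Total debts = (640 + 1,630 + 230 + 160 + 350) = 3,010; DTI = 3,010/8,750 = 34.4%.
Reserves = 2,680/230 = 11.7 months.
Option A: score 786 ≥ 680; DTI 34.4% ≤ 36%; employment 52 ≥ 24 mo; reserves 11.7 ≥ 6 mo → qualifies.
Option B: score 786 ≥ 620; DTI 34.4% ≤ 36%; employment 52 ≥ 24 mo; reserves 11.7 ≥ 2 mo → qualifies.
Qualifying: Option A, Option B. Lowest rate is 12.77% → Option B.

Option B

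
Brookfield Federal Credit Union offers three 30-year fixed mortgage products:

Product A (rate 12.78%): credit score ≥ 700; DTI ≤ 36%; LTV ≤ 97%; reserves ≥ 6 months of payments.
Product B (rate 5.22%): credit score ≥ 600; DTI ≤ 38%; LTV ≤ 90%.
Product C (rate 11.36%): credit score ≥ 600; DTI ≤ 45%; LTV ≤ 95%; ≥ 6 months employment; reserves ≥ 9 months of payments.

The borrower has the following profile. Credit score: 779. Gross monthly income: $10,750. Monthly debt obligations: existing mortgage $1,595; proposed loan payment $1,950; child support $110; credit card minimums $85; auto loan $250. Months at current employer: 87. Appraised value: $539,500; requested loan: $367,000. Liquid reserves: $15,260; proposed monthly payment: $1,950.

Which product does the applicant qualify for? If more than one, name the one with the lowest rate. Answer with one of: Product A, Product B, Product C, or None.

Total debts = (1,595 + 1,950 + 110 + 85 + 250) = 3,990; DTI = 3,990/10,750 = 37.1%.
LTV = 367,000/539,500 = 68%.
Reserves = 15,260/1,950 = 7.8 months.
Product A: score 779 ≥ 700; DTI 37.1% > 36%; LTV 68% ≤ 97%; reserves 7.8 ≥ 6 mo → does not qualify.
Product B: score 779 ≥ 600; DTI 37.1% ≤ 38%; LTV 68% ≤ 90% → qualifies.
Product C: score 779 ≥ 600; DTI 37.1% ≤ 45%; LTV 68% ≤ 95%; employment 87 ≥ 6 mo; reserves 7.8 < 9 mo → does not qualify.

Product B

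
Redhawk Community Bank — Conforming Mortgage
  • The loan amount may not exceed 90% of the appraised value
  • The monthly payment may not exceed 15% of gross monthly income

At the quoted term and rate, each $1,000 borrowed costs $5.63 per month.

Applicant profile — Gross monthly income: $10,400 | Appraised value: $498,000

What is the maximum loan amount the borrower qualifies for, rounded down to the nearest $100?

Payment cap: 15% × $10,400 = $1,560/month.
At $5.63 per $1,000, that supports 1,560/5.63 × 1,000 ≈ $277,087 → $277,000.
LTV cap: 90% × $498,000 = $448,200 → $448,200.
Binding constraint: payment-to-income.

$277,000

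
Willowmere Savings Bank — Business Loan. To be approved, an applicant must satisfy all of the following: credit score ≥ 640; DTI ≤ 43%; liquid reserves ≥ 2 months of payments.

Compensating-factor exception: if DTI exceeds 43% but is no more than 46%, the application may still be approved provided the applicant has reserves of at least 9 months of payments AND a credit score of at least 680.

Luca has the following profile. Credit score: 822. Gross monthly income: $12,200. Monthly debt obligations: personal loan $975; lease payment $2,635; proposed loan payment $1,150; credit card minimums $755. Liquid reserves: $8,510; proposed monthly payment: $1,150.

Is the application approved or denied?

Credit score 822 ≥ 640 (meets base)
Total debts = (975 + 2,635 + 1,150 + 755) = 5,515. DTI: 5,515 ÷ 12,200 = 45.2%, over the 43% base limit.
Reserves: 8,510 ÷ 1,150 = 7.4 months (meets 2-month minimum)
DTI 45.2% is within the 43%–46% exception band; checking compensating factors.
Reserves 7.4 < 9 months; credit score 822 ≥ 680.
Override conditions not both satisfied; exception does not apply.

Denied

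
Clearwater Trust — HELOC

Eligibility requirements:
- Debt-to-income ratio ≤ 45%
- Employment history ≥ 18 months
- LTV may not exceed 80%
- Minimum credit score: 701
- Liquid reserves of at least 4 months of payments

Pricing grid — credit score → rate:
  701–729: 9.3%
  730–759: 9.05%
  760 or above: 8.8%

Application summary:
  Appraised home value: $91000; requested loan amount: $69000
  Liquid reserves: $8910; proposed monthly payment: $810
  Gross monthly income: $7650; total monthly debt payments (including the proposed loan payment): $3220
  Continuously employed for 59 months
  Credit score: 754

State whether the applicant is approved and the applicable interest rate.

Approved at 9.05%

Credit score 754 ≥ 701 (meets minimum)
Employment 59 ≥ 18 months
Debt-to-income = 3,220/7,650 = 42.1% — meets 45% limit
Reserves = 8,910/810 = 11.0 months ≥ 4
LTV: 69,000 ÷ 91,000 = 75.8%, within 80% cap
All requirements met. Score 754 falls in the 730–759 tier → 9.05%.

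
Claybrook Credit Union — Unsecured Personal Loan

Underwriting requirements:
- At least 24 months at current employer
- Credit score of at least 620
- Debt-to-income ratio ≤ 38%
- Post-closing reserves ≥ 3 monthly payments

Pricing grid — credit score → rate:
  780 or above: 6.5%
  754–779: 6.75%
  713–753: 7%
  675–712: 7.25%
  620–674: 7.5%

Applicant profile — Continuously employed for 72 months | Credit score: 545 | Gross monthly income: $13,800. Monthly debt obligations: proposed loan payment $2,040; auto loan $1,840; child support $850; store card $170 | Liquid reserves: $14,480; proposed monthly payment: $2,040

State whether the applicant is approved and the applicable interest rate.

Credit score 545 < 620 (below minimum)
Reserves = 14,480/2,040 = 7.1 months ≥ 3
Employment 72 ≥ 24 months
Total monthly debts = (2,040 + 1,840 + 850 + 170) = 4,900. DTI: 4,900 ÷ 13,800 = 35.5%, within the 38% cap
Not all requirements met → denied.

Denied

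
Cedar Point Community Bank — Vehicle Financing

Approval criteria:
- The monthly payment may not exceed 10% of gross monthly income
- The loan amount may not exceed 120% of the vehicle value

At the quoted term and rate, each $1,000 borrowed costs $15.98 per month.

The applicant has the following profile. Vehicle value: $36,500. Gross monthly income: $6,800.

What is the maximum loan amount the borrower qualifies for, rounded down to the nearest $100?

Payment cap: 10% × $6,800 = $680/month.
At $15.98 per $1,000, that supports 680/15.98 × 1,000 ≈ $42,553 → $42,500.
LTV cap: 120% × $36,500 = $43,800 → $43,800.
Binding constraint: payment-to-income.

$42,500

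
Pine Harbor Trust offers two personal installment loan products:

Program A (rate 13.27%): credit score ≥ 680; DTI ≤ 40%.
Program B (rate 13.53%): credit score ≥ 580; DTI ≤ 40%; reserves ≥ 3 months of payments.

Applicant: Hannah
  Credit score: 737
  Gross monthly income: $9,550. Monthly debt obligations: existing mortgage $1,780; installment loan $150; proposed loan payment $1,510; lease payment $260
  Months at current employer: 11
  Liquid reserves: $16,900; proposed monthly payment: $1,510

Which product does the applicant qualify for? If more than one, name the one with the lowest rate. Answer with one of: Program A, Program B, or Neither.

Program A

Total debts = (1,780 + 150 + 1,510 + 260) = 3,700; DTI = 3,700/9,550 = 38.7%.
Reserves = 16,900/1,510 = 11.2 months.
Program A: score 737 ≥ 680; DTI 38.7% ≤ 40% → qualifies.
Program B: score 737 ≥ 580; DTI 38.7% ≤ 40%; reserves 11.2 ≥ 3 mo → qualifies.
Qualifying: Program A, Program B. Lowest rate is 13.27% → Program A.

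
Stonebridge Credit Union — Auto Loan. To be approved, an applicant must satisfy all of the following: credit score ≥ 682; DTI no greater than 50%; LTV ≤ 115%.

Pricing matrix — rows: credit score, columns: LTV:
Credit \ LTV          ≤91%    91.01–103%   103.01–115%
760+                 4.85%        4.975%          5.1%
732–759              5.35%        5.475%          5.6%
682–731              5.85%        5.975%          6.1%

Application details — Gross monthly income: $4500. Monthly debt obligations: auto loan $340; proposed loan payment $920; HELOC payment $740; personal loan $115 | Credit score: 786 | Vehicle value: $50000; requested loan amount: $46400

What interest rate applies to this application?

Credit score 786 ≥ 682; Total monthly debts = (340 + 920 + 740 + 115) = 2,115. DTI: 2,115 ÷ 4,500 = 47%, within the 50% cap
LTV = 46,400/50,000 = 92.8% ≤ 115%
Credit 786 → row 760+; LTV 92.8% → column 91.01–103%. Grid cell → 4.975%.

4.975%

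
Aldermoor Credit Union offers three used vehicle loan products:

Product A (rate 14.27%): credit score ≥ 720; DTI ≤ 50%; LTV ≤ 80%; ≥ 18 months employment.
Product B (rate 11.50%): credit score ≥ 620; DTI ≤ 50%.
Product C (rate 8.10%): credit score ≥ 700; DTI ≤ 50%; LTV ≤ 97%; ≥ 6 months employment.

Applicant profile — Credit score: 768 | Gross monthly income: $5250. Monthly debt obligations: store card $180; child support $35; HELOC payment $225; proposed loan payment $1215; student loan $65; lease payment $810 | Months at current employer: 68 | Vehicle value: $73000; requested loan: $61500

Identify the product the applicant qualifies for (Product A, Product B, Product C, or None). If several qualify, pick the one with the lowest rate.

Product C

Total debts = (180 + 35 + 225 + 1,215 + 65 + 810) = 2,530; DTI = 2,530/5,250 = 48.2%.
LTV = 61,500/73,000 = 84.2%.
Product A: score 768 ≥ 720; DTI 48.2% ≤ 50%; LTV 84.2% > 80%; employment 68 ≥ 18 mo → does not qualify.
Product B: score 768 ≥ 620; DTI 48.2% ≤ 50% → qualifies.
Product C: score 768 ≥ 700; DTI 48.2% ≤ 50%; LTV 84.2% ≤ 97%; employment 68 ≥ 6 mo → qualifies.
Qualifying: Product B, Product C. Lowest rate is 8.10% → Product C.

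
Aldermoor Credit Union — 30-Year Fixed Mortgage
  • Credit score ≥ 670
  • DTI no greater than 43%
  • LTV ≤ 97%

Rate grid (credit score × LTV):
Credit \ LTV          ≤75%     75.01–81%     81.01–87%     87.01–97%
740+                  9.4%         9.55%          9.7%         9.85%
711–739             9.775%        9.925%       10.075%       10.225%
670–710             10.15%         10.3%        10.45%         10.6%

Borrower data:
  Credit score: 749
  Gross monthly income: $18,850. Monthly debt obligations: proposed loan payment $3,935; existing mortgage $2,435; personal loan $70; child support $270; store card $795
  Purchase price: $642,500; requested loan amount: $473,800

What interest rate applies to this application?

9.4%

Credit score 749 ≥ 670; Total monthly debts = (3,935 + 2,435 + 70 + 270 + 795) = 7,505. DTI = 7,505/18,850 = 39.8% ≤ 43%
LTV = 473,800/642,500 = 73.7% ≤ 97%
Score 749 is in the 740+ band; LTV 73.7% is in the ≤75% band → 9.4%.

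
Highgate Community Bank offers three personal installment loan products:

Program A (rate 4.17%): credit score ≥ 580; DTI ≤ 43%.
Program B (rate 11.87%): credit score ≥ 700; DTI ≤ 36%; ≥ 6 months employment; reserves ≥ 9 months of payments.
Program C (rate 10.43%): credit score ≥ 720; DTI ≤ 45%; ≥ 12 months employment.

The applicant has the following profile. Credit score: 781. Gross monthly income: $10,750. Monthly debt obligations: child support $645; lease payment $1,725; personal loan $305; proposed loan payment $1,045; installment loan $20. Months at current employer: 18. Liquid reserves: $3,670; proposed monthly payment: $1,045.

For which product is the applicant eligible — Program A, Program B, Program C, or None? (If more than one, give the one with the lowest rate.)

Program A

Total debts = (645 + 1,725 + 305 + 1,045 + 20) = 3,740; DTI = 3,740/10,750 = 34.8%.
Reserves = 3,670/1,045 = 3.5 months.
Program A: score 781 ≥ 580; DTI 34.8% ≤ 43% → qualifies.
Program B: score 781 ≥ 700; DTI 34.8% ≤ 36%; employment 18 ≥ 6 mo; reserves 3.5 < 9 mo → does not qualify.
Program C: score 781 ≥ 720; DTI 34.8% ≤ 45%; employment 18 ≥ 12 mo → qualifies.
Qualifying: Program A, Program C. Lowest rate is 4.17% → Program A.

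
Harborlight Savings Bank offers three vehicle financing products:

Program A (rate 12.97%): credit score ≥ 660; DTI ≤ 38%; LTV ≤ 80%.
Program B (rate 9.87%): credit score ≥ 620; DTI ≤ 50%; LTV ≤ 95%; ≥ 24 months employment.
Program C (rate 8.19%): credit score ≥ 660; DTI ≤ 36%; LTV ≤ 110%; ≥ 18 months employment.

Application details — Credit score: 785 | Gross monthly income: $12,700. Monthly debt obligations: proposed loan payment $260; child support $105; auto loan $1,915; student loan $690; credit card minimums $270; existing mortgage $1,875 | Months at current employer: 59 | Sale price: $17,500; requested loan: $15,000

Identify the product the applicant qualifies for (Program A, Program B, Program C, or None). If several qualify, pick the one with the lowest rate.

Program B

Total debts = (260 + 105 + 1,915 + 690 + 270 + 1,875) = 5,115; DTI = 5,115/12,700 = 40.3%.
LTV = 15,000/17,500 = 85.7%.
Program A: score 785 ≥ 660; DTI 40.3% > 38%; LTV 85.7% > 80% → does not qualify.
Program B: score 785 ≥ 620; DTI 40.3% ≤ 50%; LTV 85.7% ≤ 95%; employment 59 ≥ 24 mo → qualifies.
Program C: score 785 ≥ 660; DTI 40.3% > 36%; LTV 85.7% ≤ 110%; employment 59 ≥ 18 mo → does not qualify.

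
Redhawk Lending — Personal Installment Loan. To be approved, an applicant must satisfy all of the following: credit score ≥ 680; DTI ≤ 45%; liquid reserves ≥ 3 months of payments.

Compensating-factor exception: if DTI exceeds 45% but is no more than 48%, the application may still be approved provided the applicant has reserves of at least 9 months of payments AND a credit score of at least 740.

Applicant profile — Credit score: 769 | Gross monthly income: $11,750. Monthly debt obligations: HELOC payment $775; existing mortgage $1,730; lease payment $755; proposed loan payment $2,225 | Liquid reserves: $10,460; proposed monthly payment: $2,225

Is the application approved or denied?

Credit score 769 ≥ 680 (meets base)
Total debts = (775 + 1,730 + 755 + 2,225) = 5,485. DTI: 5,485 ÷ 11,750 = 46.7%, over the 45% base limit.
Reserves = 10,460/2,225 = 4.7 months ≥ 3
46.7% falls in the override range (45%–48%), so the compensating-factor test applies.
Reserves 4.7 < 9 months; credit score 769 ≥ 740.
Compensating-factor requirement not fully met.

Denied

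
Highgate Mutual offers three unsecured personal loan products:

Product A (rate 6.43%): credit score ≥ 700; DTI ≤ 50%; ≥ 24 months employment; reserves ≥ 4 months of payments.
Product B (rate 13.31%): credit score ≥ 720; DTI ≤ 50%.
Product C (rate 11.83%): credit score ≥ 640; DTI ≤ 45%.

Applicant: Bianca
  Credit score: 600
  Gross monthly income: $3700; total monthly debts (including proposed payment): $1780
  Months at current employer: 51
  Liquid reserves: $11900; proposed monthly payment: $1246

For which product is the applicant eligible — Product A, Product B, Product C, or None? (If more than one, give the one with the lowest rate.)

DTI = 1,780/3,700 = 48.1%.
Reserves = 11,900/1,246 = 9.6 months.
Product A: score 600 < 700; DTI 48.1% ≤ 50%; employment 51 ≥ 24 mo; reserves 9.6 ≥ 4 mo → does not qualify.
Product B: score 600 < 720; DTI 48.1% ≤ 50% → does not qualify.
Product C: score 600 < 640; DTI 48.1% > 45% → does not qualify.

None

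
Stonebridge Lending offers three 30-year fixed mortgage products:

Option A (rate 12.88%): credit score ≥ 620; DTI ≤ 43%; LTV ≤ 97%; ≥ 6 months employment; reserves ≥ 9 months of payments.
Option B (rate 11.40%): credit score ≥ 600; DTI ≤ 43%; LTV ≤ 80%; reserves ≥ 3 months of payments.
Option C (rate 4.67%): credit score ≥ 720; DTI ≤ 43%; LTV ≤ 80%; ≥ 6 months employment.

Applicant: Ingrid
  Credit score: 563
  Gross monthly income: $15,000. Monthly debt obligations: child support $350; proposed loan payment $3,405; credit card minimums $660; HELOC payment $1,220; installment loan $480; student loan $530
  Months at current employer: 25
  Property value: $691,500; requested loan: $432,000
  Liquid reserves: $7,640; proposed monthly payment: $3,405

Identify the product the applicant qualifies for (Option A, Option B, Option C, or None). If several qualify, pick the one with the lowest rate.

Total debts = (350 + 3,405 + 660 + 1,220 + 480 + 530) = 6,645; DTI = 6,645/15,000 = 44.3%.
LTV = 432,000/691,500 = 62.5%.
Reserves = 7,640/3,405 = 2.2 months.
Option A: score 563 < 620; DTI 44.3% > 43%; LTV 62.5% ≤ 97%; employment 25 ≥ 6 mo; reserves 2.2 < 9 mo → does not qualify.
Option B: score 563 < 600; DTI 44.3% > 43%; LTV 62.5% ≤ 80%; reserves 2.2 < 3 mo → does not qualify.
Option C: score 563 < 720; DTI 44.3% > 43%; LTV 62.5% ≤ 80%; employment 25 ≥ 6 mo → does not qualify.

None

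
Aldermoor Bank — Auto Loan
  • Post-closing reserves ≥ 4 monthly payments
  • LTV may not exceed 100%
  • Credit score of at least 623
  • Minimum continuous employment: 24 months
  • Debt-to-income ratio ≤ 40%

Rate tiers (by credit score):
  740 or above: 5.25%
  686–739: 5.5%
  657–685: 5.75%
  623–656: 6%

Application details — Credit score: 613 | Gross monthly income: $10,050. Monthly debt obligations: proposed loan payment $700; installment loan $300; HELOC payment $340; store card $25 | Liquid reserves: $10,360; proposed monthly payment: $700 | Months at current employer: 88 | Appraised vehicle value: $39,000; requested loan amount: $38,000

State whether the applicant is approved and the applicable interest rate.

Credit score 613 < 623 (below minimum)
Liquid reserves cover 10,360/700 = 14.8 months — ≥ 4 required
Loan-to-value = 38,000/39,000 = 97.4% — pass (100% max)
Total monthly debts = (700 + 300 + 340 + 25) = 1,365. Debt-to-income = 1,365/10,050 = 13.6% — meets 40% limit
Employment 88 ≥ 24 months
Not all requirements met → denied.

Denied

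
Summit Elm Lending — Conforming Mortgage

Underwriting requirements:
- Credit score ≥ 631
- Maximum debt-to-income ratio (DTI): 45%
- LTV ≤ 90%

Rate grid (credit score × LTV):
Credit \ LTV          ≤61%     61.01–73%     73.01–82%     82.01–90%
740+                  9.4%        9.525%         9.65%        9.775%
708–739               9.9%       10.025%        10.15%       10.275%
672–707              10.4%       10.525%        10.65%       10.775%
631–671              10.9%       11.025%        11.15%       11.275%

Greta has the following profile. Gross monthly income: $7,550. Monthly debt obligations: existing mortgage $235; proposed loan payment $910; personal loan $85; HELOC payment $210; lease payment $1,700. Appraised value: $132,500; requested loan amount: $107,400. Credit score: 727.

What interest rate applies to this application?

Credit score 727 ≥ 631; Total monthly debts = (235 + 910 + 85 + 210 + 1,700) = 3,140. Debt-to-income = 3,140/7,550 = 41.6% — meets 45% limit
LTV = 107,400/132,500 = 81.1% ≤ 90%
Score 727 is in the 708–739 band; LTV 81.1% is in the 73.01–82% band → 10.15%.

10.15%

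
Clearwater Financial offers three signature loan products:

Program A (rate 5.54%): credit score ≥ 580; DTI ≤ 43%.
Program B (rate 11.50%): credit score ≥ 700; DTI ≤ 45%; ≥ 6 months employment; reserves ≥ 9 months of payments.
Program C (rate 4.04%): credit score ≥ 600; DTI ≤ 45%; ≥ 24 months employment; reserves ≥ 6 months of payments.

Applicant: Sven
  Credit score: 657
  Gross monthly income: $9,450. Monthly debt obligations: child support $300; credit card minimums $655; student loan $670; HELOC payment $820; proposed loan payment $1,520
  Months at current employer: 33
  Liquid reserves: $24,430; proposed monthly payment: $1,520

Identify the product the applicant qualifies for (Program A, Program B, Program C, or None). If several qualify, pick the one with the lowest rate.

Total debts = (300 + 655 + 670 + 820 + 1,520) = 3,965; DTI = 3,965/9,450 = 42%.
Reserves = 24,430/1,520 = 16.1 months.
Program A: score 657 ≥ 580; DTI 42% ≤ 43% → qualifies.
Program B: score 657 < 700; DTI 42% ≤ 45%; employment 33 ≥ 6 mo; reserves 16.1 ≥ 9 mo → does not qualify.
Program C: score 657 ≥ 600; DTI 42% ≤ 45%; employment 33 ≥ 24 mo; reserves 16.1 ≥ 6 mo → qualifies.
Qualifying: Program A, Program C. Lowest rate is 4.04% → Program C.

Program C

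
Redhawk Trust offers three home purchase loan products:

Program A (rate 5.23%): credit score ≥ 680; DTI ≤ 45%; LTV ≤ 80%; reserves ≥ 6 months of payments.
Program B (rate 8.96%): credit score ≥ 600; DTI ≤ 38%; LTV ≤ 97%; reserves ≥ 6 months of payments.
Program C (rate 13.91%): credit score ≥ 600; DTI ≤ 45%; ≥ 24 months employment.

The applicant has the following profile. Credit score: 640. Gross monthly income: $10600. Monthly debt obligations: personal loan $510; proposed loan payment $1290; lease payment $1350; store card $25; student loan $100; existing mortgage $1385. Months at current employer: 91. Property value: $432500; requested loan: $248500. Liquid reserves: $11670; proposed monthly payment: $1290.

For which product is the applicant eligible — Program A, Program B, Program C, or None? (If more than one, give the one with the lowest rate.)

Program C

Total debts = (510 + 1,290 + 1,350 + 25 + 100 + 1,385) = 4,660; DTI = 4,660/10,600 = 44%.
LTV = 248,500/432,500 = 57.5%.
Reserves = 11,670/1,290 = 9.0 months.
Program A: score 640 < 680; DTI 44% ≤ 45%; LTV 57.5% ≤ 80%; reserves 9.0 ≥ 6 mo → does not qualify.
Program B: score 640 ≥ 600; DTI 44% > 38%; LTV 57.5% ≤ 97%; reserves 9.0 ≥ 6 mo → does not qualify.
Program C: score 640 ≥ 600; DTI 44% ≤ 45%; employment 91 ≥ 24 mo → qualifies.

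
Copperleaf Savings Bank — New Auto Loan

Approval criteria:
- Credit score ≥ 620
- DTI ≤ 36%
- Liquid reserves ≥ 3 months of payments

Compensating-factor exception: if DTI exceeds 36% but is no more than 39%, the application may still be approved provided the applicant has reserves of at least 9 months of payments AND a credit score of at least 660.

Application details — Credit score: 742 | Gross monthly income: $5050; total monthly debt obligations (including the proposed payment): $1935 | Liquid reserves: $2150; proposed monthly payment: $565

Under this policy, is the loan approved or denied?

Credit score 742 ≥ 620 (meets base)
DTI = 1,935/5,050 = 38.3% > 36% — standard DTI limit exceeded.
Liquid reserves cover 2,150/565 = 3.8 months — ≥ 3 required
38.3% falls in the override range (36%–39%), so the compensating-factor test applies.
Reserves 3.8 < 9 months; credit score 742 ≥ 660.
Compensating-factor requirement not fully met.

Denied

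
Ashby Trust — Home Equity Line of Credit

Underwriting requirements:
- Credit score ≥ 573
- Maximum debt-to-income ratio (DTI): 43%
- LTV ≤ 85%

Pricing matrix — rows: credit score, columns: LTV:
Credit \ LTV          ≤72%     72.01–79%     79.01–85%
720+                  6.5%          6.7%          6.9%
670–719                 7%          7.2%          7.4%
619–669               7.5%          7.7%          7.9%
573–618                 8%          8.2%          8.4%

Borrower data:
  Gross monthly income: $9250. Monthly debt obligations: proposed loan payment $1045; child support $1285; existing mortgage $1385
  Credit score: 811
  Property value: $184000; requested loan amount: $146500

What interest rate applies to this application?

6.9%

Credit score 811 ≥ 573; Total monthly debts = (1,045 + 1,285 + 1,385) = 3,715. DTI: 3,715 ÷ 9,250 = 40.2%, within the 43% cap
LTV: 146,500 ÷ 184,000 = 79.6%, within 85% cap
Credit 811 → row 720+; LTV 79.6% → column 79.01–85%. Grid cell → 6.9%.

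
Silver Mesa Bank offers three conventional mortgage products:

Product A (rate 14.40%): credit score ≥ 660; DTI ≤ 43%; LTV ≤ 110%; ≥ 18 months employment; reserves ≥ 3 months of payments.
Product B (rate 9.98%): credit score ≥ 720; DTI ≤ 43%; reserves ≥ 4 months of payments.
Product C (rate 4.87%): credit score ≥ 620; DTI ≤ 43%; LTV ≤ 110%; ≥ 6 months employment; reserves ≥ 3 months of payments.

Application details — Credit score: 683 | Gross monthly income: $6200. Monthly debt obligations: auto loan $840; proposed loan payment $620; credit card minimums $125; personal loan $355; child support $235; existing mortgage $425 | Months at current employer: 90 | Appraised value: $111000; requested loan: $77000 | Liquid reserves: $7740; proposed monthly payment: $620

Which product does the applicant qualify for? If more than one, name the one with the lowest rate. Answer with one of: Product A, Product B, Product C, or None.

Product C

Total debts = (840 + 620 + 125 + 355 + 235 + 425) = 2,600; DTI = 2,600/6,200 = 41.9%.
LTV = 77,000/111,000 = 69.4%.
Reserves = 7,740/620 = 12.5 months.
Product A: score 683 ≥ 660; DTI 41.9% ≤ 43%; LTV 69.4% ≤ 110%; employment 90 ≥ 18 mo; reserves 12.5 ≥ 3 mo → qualifies.
Product B: score 683 < 720; DTI 41.9% ≤ 43%; reserves 12.5 ≥ 4 mo → does not qualify.
Product C: score 683 ≥ 620; DTI 41.9% ≤ 43%; LTV 69.4% ≤ 110%; employment 90 ≥ 6 mo; reserves 12.5 ≥ 3 mo → qualifies.
Qualifying: Product A, Product C. Lowest rate is 4.87% → Product C.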